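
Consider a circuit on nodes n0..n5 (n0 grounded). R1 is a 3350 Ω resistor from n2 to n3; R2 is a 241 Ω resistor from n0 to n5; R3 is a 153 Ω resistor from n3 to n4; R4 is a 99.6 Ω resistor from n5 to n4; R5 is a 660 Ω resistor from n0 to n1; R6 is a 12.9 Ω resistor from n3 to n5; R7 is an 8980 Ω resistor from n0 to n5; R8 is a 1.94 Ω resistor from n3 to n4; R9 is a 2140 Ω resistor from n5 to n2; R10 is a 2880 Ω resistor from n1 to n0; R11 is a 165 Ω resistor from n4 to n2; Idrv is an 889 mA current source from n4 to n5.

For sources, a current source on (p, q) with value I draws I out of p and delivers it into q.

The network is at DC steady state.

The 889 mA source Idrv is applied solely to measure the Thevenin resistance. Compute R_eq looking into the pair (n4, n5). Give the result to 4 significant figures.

Element admittances at DC:
  Y(R1) = 0.0002985 S between n2,n3
  Y(R2) = 0.004149 S between n0,n5
  Y(R3) = 0.006536 S between n3,n4
  Y(R4) = 0.01004 S between n5,n4
  Y(R5) = 0.001515 S between n0,n1
  Y(R6) = 0.07752 S between n3,n5
  Y(R7) = 0.0001114 S between n0,n5
  Y(R8) = 0.5155 S between n3,n4
  Y(R9) = 0.0004673 S between n5,n2
  Y(R10) = 0.0003472 S between n1,n0
  Y(R11) = 0.006061 S between n4,n2
  Idrv: injects 0.889 A into n5 (from n4)
Assemble and solve the 5×5 MNA system:
  V(n1)=0.000  V(n2)=-10.56  V(n3)=-9.928  V(n4)=-11.40  V(n5)=0.000

R_eq = 12.83 Ω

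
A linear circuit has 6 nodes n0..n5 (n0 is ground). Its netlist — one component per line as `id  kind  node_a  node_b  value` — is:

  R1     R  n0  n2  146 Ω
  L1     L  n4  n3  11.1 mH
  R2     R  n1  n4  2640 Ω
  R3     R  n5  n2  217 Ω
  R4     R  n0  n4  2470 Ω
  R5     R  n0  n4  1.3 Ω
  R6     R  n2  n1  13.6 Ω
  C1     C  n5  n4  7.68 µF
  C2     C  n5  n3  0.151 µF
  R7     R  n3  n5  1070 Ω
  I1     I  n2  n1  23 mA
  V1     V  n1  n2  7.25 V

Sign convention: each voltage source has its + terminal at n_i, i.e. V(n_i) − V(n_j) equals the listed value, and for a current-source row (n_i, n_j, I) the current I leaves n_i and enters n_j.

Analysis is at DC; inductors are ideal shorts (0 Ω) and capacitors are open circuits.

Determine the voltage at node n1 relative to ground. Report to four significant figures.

6.907 V

Element admittances at DC:
  Y(R1) = 0.006849 S between n0,n2
  L1: short n4↔n3 (DC inductor)
  Y(R2) = 0.0003788 S between n1,n4
  Y(R3) = 0.004608 S between n5,n2
  Y(R4) = 0.0004049 S between n0,n4
  Y(R5) = 0.7692 S between n0,n4
  Y(R6) = 0.07353 S between n2,n1
  Y(C1) = 0.000 S between n5,n4
  Y(C2) = 0.000 S between n5,n3
  Y(R7) = 0.0009346 S between n3,n5
  I1: injects 0.023 A into n1 (from n2)
  V1: constraint V(n1)−V(n2) = 7.25
Assemble and solve the 7×7 MNA system:
  V(n1)=6.907  V(n2)=-0.3426  V(n3)=0.003049  V(n4)=0.003049  V(n5)=-0.2843
  i(L1)=0.0002686  i(V1)=-0.5127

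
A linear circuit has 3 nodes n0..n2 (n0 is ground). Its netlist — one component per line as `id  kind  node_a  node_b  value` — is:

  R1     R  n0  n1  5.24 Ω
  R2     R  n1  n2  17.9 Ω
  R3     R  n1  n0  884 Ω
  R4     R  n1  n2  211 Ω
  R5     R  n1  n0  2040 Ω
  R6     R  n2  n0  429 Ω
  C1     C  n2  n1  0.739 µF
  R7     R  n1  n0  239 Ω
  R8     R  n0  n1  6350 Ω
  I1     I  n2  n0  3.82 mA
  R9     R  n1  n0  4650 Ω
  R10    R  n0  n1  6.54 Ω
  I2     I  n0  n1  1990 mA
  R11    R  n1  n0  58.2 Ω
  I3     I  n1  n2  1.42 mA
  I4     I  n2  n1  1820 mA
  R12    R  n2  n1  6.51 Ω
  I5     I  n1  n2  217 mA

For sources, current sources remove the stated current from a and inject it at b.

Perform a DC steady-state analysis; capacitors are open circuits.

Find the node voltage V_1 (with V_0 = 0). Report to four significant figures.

5.423 V

MNA unknowns: 2 node voltages V₁..V_2
R1: Y=0.1908 on G[0,1]
R2: Y=0.05587 on G[1,2]
R3: Y=0.001131 on G[1,0]
R4: Y=0.004739 on G[1,2]
R5: Y=0.0004902 on G[1,0]
R6: Y=0.002331 on G[2,0]
C1: Y=0.000 on G[2,1]
R7: Y=0.004184 on G[1,0]
R8: Y=0.0001575 on G[0,1]
I1: z[2]−=0.00382, z[0]+=0.00382
R9: Y=0.0002151 on G[1,0]
R10: Y=0.1529 on G[0,1]
I2: z[0]−=1.99, z[1]+=1.99
R11: Y=0.01718 on G[1,0]
I3: z[1]−=0.00142, z[2]+=0.00142
I4: z[2]−=1.82, z[1]+=1.82
R12: Y=0.1536 on G[2,1]
I5: z[1]−=0.217, z[2]+=0.217
solve → V1=5.423, V2=-2.049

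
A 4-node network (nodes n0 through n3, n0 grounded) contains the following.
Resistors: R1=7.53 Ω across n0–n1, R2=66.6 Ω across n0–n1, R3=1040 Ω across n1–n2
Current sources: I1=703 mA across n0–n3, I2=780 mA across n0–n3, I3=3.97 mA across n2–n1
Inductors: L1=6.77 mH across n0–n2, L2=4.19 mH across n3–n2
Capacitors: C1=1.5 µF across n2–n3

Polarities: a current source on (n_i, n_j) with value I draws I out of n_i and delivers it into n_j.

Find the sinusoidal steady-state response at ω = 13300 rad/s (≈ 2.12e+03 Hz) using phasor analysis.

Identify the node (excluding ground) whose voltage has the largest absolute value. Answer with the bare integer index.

3

MNA unknowns: 3 node voltages V₁..V_3
R1: Y=0.1328+0.000j on G[0,1]
R2: Y=0.01502+0.000j on G[0,1]
I1: z[0]−=0.703, z[3]+=0.703
L1: Y=0.000-0.01111j on G[0,2]
C1: Y=0.000+0.01995j on G[2,3]
I2: z[0]−=0.78, z[3]+=0.78
L2: Y=0.000-0.01794j on G[3,2]
R3: Y=0.0009615+0.000j on G[1,2]
I3: z[2]−=0.00397, z[1]+=0.00397
solve → V1=0.1002+0.8544j, V2=11.37+132.2j, V3=11.37-607.3j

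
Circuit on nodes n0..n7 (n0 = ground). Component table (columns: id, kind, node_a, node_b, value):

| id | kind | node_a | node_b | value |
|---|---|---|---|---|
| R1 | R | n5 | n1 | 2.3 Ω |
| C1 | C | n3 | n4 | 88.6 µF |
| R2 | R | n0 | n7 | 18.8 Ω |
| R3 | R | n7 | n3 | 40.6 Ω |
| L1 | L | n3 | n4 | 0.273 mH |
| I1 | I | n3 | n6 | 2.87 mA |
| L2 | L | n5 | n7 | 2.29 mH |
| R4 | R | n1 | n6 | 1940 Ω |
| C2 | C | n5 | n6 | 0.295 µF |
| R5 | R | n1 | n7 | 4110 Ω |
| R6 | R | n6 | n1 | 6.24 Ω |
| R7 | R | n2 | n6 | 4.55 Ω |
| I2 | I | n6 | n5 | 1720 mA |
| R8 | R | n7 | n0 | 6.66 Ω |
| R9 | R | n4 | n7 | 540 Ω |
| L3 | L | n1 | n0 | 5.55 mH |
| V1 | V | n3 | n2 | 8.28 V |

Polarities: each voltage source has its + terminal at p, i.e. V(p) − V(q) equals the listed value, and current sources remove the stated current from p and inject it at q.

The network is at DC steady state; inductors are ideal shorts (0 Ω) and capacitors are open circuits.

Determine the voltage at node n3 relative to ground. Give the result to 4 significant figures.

-1.329 V

Element admittances at DC:
  Y(R1) = 0.4348 S between n5,n1
  Y(C1) = 0.000 S between n3,n4
  Y(R2) = 0.05319 S between n0,n7
  Y(R3) = 0.02463 S between n7,n3
  L1: short n3↔n4 (DC inductor)
  I1: injects 0.00287 A into n6 (from n3)
  L2: short n5↔n7 (DC inductor)
  Y(R4) = 0.0005155 S between n1,n6
  Y(C2) = 0.000 S between n5,n6
  Y(R5) = 0.0002433 S between n1,n7
  Y(R6) = 0.1603 S between n6,n1
  Y(R7) = 0.2198 S between n2,n6
  I2: injects 1.72 A into n5 (from n6)
  Y(R8) = 0.1502 S between n7,n0
  Y(R9) = 0.001852 S between n4,n7
  L3: short n1↔n0 (DC inductor)
  V1: constraint V(n3)−V(n2) = 8.28
Assemble and solve the 11×11 MNA system:
  V(n1)=0.000  V(n2)=-9.609  V(n3)=-1.329  V(n4)=-1.329  V(n5)=2.534  V(n6)=-10.06  V(n7)=2.534
  i(L1)=-0.007155  i(L2)=0.6182  i(L3)=-0.5153  i(V1)=0.09945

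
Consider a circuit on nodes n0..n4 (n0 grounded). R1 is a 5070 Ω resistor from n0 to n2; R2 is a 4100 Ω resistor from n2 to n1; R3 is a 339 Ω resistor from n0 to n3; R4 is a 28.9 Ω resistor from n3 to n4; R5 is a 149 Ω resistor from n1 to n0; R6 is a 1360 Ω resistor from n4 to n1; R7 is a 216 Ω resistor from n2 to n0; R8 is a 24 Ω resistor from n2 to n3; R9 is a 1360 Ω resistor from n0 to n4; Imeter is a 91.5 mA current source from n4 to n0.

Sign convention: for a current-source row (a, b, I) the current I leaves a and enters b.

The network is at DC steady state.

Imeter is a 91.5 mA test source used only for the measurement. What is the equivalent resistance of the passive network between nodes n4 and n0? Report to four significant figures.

Apply KCL at each of the 4 non-ground nodes and solve the resulting linear system.
Node n1: branches {R2, R5, R6} → V_1 = -1.449
Node n2: branches {R1, R2, R7, R8} → V_2 = -8.952
Node n3: branches {R3, R4, R8} → V_3 = -10.03
Node n4: branches {R4, R6, R9, Imeter} → V_4 = -12.19

R_eq = 133.2 Ω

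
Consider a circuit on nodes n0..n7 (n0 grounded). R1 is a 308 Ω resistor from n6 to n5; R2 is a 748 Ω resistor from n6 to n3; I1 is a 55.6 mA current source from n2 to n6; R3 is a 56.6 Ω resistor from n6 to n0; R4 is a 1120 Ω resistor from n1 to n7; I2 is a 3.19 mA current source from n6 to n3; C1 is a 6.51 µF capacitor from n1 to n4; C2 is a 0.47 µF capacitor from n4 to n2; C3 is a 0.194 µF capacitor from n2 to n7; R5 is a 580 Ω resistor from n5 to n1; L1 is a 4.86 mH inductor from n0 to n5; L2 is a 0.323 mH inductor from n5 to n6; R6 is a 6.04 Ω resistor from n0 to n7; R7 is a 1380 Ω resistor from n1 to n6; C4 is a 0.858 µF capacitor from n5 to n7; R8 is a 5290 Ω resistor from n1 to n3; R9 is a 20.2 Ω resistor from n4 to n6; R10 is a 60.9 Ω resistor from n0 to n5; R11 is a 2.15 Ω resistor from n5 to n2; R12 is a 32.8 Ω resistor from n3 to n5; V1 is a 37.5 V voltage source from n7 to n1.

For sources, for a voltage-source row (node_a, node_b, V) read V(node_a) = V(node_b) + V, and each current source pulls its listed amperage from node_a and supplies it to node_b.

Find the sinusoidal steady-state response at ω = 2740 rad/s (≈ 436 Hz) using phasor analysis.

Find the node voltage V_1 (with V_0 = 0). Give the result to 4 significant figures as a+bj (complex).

-34.36+2.957j V

Element admittances at ω=2740 rad/s:
  Y(R1) = 0.003247+0.000j S between n6,n5
  Y(R2) = 0.001337+0.000j S between n6,n3
  I1: injects 0.0556 A into n6 (from n2)
  Y(R3) = 0.01767+0.000j S between n6,n0
  Y(R4) = 0.0008929+0.000j S between n1,n7
  I2: injects 0.00319 A into n3 (from n6)
  Y(C1) = 0.000+0.01784j S between n1,n4
  Y(C2) = 0.000+0.001288j S between n4,n2
  Y(C3) = 0.000+0.0005316j S between n2,n7
  Y(R5) = 0.001724+0.000j S between n5,n1
  Y(L1) = 0.000-0.07510j S between n0,n5
  Y(L2) = 0.000-1.130j S between n5,n6
  Y(R6) = 0.1656+0.000j S between n0,n7
  Y(R7) = 0.0007246+0.000j S between n1,n6
  Y(C4) = 0.000+0.002351j S between n5,n7
  Y(R8) = 0.0001890+0.000j S between n1,n3
  Y(R9) = 0.04950+0.000j S between n4,n6
  Y(R10) = 0.01642+0.000j S between n0,n5
  Y(R11) = 0.4651+0.000j S between n5,n2
  Y(R12) = 0.03049+0.000j S between n3,n5
  V1: constraint V(n7)−V(n1) = 37.5
Assemble and solve the 8×8 MNA system:
  V(n1)=-34.36+2.957j  V(n2)=2.592-8.249j  V(n3)=2.589-8.178j  V(n4)=-5.161-18.93j  V(n5)=2.695-8.228j  V(n6)=3.003-8.612j  V(n7)=3.144+2.957j
  i(V1)=-0.5218-0.4910j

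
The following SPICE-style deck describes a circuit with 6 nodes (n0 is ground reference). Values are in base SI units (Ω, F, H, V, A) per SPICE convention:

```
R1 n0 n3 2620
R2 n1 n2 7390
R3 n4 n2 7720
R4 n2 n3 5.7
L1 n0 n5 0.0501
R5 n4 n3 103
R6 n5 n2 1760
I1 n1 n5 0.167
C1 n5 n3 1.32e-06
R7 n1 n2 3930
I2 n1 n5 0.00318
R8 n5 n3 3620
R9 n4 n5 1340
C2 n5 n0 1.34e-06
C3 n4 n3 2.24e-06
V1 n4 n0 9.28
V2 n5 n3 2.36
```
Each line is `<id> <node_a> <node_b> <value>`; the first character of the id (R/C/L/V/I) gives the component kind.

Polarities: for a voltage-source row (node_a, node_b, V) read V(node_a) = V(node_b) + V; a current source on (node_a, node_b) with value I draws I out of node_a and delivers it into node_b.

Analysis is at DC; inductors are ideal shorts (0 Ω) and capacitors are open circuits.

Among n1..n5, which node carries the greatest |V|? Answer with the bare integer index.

MNA unknowns: 5 node voltages V₁..V_5 plus 3 source currents (L1, V1, V2)
R1: Y=0.0003817 on G[0,3]
R2: Y=0.0001353 on G[1,2]
R3: Y=0.0001295 on G[4,2]
R4: Y=0.1754 on G[2,3]
L1: row V0−V5=0, i_L1 at 0,5
R5: Y=0.009709 on G[4,3]
R6: Y=0.0005682 on G[5,2]
I1: z[1]−=0.167, z[5]+=0.167
C1: Y=0.000 on G[5,3]
R7: Y=0.0002545 on G[1,2]
I2: z[1]−=0.00318, z[5]+=0.00318
R8: Y=0.0002762 on G[5,3]
R9: Y=0.0007463 on G[4,5]
C2: Y=0.000 on G[5,0]
C3: Y=0.000 on G[4,3]
V1: row V4−V0=9.28, i_V1 at 4,0
V2: row V5−V3=2.36, i_V2 at 5,3
solve → V1=-439.9, V2=-3.310, V3=-2.360, V4=9.280, V5=0.000
aux → i_L1=-0.1225, i_V1=-0.1216, i_V2=0.05211

1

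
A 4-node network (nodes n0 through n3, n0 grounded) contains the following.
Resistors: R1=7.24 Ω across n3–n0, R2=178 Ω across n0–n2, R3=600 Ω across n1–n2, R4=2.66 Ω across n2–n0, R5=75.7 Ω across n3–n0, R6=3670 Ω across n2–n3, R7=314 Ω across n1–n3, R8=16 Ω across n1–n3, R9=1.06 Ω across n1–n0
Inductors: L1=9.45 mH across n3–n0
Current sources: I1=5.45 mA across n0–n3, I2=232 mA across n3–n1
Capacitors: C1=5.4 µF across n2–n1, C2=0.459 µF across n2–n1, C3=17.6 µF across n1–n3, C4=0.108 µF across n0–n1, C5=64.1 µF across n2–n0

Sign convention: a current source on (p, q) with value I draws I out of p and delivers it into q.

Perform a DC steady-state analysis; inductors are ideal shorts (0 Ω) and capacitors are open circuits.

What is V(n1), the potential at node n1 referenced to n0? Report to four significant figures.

0.2295 V

Element admittances at DC:
  Y(R1) = 0.1381 S between n3,n0
  L1: short n3↔n0 (DC inductor)
  I1: injects 0.00545 A into n3 (from n0)
  Y(R2) = 0.005618 S between n0,n2
  Y(R3) = 0.001667 S between n1,n2
  Y(C1) = 0.000 S between n2,n1
  Y(R4) = 0.3759 S between n2,n0
  Y(R5) = 0.01321 S between n3,n0
  Y(R6) = 0.0002725 S between n2,n3
  Y(R7) = 0.003185 S between n1,n3
  Y(C2) = 0.000 S between n2,n1
  Y(C3) = 0.000 S between n1,n3
  Y(C4) = 0.000 S between n0,n1
  Y(R8) = 0.06250 S between n1,n3
  Y(R9) = 0.9434 S between n1,n0
  Y(C5) = 0.000 S between n2,n0
  I2: injects 0.232 A into n1 (from n3)
Assemble and solve the 4×4 MNA system:
  V(n1)=0.2295  V(n2)=0.0009976  V(n3)=0.000
  i(L1)=-0.2115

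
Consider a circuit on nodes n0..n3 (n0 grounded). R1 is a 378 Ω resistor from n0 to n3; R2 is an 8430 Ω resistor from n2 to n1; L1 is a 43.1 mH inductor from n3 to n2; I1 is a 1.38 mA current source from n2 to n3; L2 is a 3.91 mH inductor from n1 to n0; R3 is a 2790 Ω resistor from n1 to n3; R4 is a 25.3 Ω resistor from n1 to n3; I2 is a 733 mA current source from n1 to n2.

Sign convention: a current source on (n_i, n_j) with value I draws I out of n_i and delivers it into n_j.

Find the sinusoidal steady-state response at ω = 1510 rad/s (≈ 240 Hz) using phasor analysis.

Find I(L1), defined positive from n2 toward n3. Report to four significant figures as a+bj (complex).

0.7295-0.005618j A

Apply KCL at each of the 3 non-ground nodes and solve the resulting linear system.
Node n1: branches {R2, L2, R3, R4, I2} → V_1 = -0.005994-0.2683j
Node n2: branches {R2, L1, I1, I2} → V_2 = 17.55+47.10j
Node n3: branches {R1, L1, I1, R3, R4} → V_3 = 17.18-0.3838j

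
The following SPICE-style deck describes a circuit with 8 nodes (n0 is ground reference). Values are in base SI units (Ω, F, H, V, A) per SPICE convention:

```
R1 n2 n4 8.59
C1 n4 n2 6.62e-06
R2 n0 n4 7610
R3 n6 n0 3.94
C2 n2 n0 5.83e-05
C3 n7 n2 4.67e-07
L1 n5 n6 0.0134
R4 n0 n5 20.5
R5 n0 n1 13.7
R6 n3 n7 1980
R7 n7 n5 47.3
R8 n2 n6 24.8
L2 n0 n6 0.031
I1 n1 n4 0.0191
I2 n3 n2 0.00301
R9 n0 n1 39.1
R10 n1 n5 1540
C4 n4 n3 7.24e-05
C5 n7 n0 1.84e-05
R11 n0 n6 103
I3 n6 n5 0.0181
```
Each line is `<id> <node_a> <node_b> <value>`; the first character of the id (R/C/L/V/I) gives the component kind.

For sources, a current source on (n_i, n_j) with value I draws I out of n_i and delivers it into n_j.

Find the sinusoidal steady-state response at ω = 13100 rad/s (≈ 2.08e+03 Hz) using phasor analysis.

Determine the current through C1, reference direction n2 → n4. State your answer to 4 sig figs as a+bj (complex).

-0.005702-0.007697j A

Apply KCL at each of the 7 non-ground nodes and solve the resulting linear system.
Node n1: branches {R5, I1, R9, R10} → V_1 = -0.1908+0.0001217j
Node n2: branches {R1, C1, C2, C3, R8, I2} → V_2 = 0.0007407-0.02179j
Node n3: branches {R6, I2, C4} → V_3 = 0.08953-0.08432j
Node n4: branches {R1, C1, R2, I1, C4} → V_4 = 0.08950-0.08754j
Node n5: branches {L1, R4, R7, R10, I3} → V_5 = 0.2535+0.01859j
Node n6: branches {R3, L1, R8, L2, R11, I3} → V_6 = -0.05888-0.009226j
Node n7: branches {C3, R6, R7, C5} → V_7 = 0.003373-0.02211j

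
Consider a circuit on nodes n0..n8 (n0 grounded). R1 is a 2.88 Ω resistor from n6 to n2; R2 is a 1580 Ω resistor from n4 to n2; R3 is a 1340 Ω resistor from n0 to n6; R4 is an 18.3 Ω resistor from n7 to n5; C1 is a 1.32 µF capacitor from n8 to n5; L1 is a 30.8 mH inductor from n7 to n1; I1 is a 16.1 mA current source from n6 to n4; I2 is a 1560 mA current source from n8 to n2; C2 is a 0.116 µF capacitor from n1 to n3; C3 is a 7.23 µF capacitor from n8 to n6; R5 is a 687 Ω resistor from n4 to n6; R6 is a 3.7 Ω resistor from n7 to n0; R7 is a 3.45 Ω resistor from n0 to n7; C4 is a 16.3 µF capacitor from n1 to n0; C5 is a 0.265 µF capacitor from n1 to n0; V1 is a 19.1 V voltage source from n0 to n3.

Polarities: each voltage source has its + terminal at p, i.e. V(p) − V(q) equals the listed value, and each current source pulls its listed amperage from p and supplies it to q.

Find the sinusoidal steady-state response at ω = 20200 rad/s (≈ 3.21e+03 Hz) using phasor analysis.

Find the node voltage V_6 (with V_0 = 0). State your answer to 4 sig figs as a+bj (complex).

MNA unknowns: 8 node voltages V₁..V_8 plus 1 source current (V1)
R1: Y=0.3472+0.000j on G[6,2]
R2: Y=0.0006329+0.000j on G[4,2]
R3: Y=0.0007463+0.000j on G[0,6]
R4: Y=0.05464+0.000j on G[7,5]
C1: Y=0.000+0.02666j on G[8,5]
L1: Y=0.000-0.001607j on G[7,1]
I1: z[6]−=0.0161, z[4]+=0.0161
I2: z[8]−=1.56, z[2]+=1.56
C2: Y=0.000+0.002343j on G[1,3]
C3: Y=0.000+0.1460j on G[8,6]
R5: Y=0.001456+0.000j on G[4,6]
R6: Y=0.2703+0.000j on G[7,0]
R7: Y=0.2899+0.000j on G[0,7]
C4: Y=0.000+0.3293j on G[1,0]
C5: Y=0.000+0.005353j on G[1,0]
V1: row V0−V3=19.1, i_V1 at 0,3
solve → V1=-0.1335-6.896e-05j, V2=4.844-10.51j, V3=-19.10+0.000j, V4=9.416-10.51j, V5=-0.005179+0.1580j, V6=0.3428-10.51j, V7=-0.0004981+0.01439j, V8=0.2890+0.1675j
aux → i_V1=-1.616e-07-0.04444j

0.3428-10.51j V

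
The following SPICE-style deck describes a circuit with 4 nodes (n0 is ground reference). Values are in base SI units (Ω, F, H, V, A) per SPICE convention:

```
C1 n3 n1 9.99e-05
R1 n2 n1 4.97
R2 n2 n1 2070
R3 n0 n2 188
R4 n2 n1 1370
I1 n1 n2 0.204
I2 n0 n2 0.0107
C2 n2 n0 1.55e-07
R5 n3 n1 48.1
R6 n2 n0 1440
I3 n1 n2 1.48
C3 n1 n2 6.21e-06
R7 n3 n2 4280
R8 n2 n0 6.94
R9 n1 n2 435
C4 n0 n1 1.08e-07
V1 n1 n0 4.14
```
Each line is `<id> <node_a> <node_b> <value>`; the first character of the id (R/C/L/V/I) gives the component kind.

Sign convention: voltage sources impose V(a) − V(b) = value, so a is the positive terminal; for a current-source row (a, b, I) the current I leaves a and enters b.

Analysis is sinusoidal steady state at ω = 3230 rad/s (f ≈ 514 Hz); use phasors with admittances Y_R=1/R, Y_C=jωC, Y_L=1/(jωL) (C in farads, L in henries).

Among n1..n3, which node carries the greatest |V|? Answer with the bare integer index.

Apply KCL at each of the 3 non-ground nodes and solve the resulting linear system.
Node n1: branches {C1, R1, R2, R4, I1, R5, I3, C3, R9, C4, V1} → V_1 = 4.140+0.000j
Node n2: branches {R1, R2, R3, R4, I1, I2, C2, R6, I3, C3, R7, R8, R9} → V_2 = 7.152-0.1803j
Node n3: branches {C1, R5, R7} → V_3 = 4.140-0.002180j
Source currents: i(V1)=-1.063+0.02203j

2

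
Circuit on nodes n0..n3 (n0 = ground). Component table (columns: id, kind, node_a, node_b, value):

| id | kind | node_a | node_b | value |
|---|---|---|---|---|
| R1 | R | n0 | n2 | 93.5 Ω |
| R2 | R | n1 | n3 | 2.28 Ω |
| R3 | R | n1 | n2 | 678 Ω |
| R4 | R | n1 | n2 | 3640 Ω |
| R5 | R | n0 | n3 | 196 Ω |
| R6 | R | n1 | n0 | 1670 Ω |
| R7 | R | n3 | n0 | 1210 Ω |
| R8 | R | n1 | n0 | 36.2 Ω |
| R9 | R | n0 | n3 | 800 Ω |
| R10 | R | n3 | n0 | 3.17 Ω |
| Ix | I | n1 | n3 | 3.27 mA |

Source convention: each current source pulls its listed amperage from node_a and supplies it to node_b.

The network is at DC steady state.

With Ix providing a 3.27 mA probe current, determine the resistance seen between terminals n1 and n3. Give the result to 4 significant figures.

R_eq = 2.147 Ω

Apply KCL at each of the 3 non-ground nodes and solve the resulting linear system.
Node n1: branches {R2, R3, R4, R6, R8, Ix} → V_1 = -0.006428
Node n2: branches {R1, R3, R4} → V_2 = -0.0009037
Node n3: branches {R2, R5, R7, R9, R10, Ix} → V_3 = 0.0005922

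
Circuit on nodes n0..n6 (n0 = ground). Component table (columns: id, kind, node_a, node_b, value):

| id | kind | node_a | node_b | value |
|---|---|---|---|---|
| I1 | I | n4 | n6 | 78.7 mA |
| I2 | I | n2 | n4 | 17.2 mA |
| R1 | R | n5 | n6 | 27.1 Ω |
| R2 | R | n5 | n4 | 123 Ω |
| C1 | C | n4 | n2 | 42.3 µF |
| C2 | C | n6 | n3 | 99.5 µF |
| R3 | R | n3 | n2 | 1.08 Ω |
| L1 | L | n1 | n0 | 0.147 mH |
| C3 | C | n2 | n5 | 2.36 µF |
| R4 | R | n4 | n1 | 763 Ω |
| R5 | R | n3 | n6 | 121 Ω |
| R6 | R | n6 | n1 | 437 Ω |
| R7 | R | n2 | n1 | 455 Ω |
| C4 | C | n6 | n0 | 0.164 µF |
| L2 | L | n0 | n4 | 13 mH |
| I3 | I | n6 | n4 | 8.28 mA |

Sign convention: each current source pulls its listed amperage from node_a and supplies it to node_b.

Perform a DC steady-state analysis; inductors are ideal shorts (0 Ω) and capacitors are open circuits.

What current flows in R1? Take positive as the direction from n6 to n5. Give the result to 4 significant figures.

Apply KCL at each of the 6 non-ground nodes and solve the resulting linear system.
Node n1: branches {L1, R4, R6, R7} → V_1 = 0.000
Node n2: branches {I2, C1, R3, C3, R7} → V_2 = 2.541
Node n3: branches {C2, R3, R5} → V_3 = 2.565
Node n4: branches {I1, I2, R2, C1, R4, L2, I3} → V_4 = 0.000
Node n5: branches {R1, R2, C3} → V_5 = 4.361
Node n6: branches {I1, R1, C2, R5, R6, C4, I3} → V_6 = 5.322
Source currents: i(L1)=0.01776, i(L2)=0.01776

0.03546 A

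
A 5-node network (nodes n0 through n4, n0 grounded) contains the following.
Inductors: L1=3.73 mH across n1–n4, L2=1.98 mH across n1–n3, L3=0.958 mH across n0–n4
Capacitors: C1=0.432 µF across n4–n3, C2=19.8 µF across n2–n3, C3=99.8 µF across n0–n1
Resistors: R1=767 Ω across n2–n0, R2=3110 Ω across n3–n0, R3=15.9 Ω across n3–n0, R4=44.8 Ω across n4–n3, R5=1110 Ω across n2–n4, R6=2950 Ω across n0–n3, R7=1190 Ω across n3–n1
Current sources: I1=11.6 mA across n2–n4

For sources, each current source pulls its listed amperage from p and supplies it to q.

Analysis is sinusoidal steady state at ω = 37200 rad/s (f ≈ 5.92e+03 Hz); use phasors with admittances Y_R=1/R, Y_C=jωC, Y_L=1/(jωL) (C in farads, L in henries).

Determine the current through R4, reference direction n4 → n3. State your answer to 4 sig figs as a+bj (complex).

0.006759+0.001943j A

Element admittances at ω=37200 rad/s:
  Y(L1) = 0.000-0.007207j S between n1,n4
  Y(C1) = 0.000+0.01607j S between n4,n3
  Y(R1) = 0.001304+0.000j S between n2,n0
  Y(L2) = 0.000-0.01358j S between n1,n3
  Y(R2) = 0.0003215+0.000j S between n3,n0
  Y(C2) = 0.000+0.7366j S between n2,n3
  Y(L3) = 0.000-0.02806j S between n0,n4
  Y(R3) = 0.06289+0.000j S between n3,n0
  Y(R4) = 0.02232+0.000j S between n4,n3
  Y(R5) = 0.0009009+0.000j S between n2,n4
  Y(R6) = 0.0003390+0.000j S between n0,n3
  Y(C3) = 0.000+3.713j S between n0,n1
  Y(R7) = 0.0008403+0.000j S between n3,n1
  I1: injects 0.0116 A into n4 (from n2)
Assemble and solve the 4×4 MNA system:
  V(n1)=3.508e-05-0.0006071j  V(n2)=-0.1080+0.09721j  V(n3)=-0.1079+0.08202j  V(n4)=0.1949+0.1691j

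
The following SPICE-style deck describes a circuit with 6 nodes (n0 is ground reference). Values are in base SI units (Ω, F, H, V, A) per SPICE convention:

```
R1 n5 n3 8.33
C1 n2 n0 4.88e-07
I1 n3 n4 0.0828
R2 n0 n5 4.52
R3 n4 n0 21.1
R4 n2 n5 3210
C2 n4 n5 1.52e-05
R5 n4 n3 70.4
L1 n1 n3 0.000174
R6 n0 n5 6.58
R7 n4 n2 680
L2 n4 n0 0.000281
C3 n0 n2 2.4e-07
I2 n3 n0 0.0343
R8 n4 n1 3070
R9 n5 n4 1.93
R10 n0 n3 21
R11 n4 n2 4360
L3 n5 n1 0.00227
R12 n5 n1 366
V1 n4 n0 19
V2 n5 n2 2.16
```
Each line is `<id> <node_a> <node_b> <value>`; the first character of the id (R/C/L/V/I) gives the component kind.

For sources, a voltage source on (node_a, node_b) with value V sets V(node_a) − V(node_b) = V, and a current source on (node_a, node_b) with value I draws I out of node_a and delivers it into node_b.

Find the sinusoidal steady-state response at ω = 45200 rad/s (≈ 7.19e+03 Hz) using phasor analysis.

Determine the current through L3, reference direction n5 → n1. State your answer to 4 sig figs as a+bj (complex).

0.01190-0.03293j A

MNA unknowns: 5 node voltages V₁..V_5 plus 2 source currents (V1, V2)
R1: Y=0.1200+0.000j on G[5,3]
C1: Y=0.000+0.02206j on G[2,0]
I1: z[3]−=0.0828, z[4]+=0.0828
R2: Y=0.2212+0.000j on G[0,5]
R3: Y=0.04739+0.000j on G[4,0]
R4: Y=0.0003115+0.000j on G[2,5]
C2: Y=0.000+0.6870j on G[4,5]
R5: Y=0.01420+0.000j on G[4,3]
L1: Y=0.000-0.1271j on G[1,3]
R6: Y=0.1520+0.000j on G[0,5]
R7: Y=0.001471+0.000j on G[4,2]
L2: Y=0.000-0.07873j on G[4,0]
C3: Y=0.000+0.01085j on G[0,2]
I2: z[3]−=0.0343, z[0]+=0.0343
R8: Y=0.0003257+0.000j on G[4,1]
R9: Y=0.5181+0.000j on G[5,4]
R10: Y=0.04762+0.000j on G[0,3]
R11: Y=0.0002294+0.000j on G[4,2]
L3: Y=0.000-0.009746j on G[5,1]
R12: Y=0.002732+0.000j on G[5,1]
V1: row V4−V0=19, i_V1 at 4,0
V2: row V5−V2=2.16, i_V2 at 5,2
solve → V1=10.12+2.435j, V2=11.34+3.656j, V3=9.884+2.246j, V4=19.00+0.000j, V5=13.50+3.656j
aux → i_V1=-6.324-0.3487j, i_V2=-0.1340+0.3794j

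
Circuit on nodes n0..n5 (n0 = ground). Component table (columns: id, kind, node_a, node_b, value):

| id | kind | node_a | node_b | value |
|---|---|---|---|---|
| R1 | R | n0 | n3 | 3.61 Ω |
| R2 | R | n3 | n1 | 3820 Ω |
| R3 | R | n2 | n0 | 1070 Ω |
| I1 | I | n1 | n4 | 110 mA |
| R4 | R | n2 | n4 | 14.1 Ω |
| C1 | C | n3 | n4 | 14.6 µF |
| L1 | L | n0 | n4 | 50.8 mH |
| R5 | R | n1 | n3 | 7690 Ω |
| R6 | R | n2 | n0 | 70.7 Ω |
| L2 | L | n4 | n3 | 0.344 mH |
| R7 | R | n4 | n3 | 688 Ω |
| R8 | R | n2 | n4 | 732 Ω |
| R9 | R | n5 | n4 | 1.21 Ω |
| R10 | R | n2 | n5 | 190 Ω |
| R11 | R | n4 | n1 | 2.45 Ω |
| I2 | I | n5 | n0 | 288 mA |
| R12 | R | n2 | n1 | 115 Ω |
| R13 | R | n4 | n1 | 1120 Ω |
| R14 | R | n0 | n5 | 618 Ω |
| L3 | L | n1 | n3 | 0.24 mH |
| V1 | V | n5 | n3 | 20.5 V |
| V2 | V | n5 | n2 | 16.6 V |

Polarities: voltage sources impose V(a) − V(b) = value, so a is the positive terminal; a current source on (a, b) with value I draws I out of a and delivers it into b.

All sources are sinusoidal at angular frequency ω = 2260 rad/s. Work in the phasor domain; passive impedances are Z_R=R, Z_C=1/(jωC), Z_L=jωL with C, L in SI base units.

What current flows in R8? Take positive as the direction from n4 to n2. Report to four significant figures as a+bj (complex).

0.003458+0.009154j A

Apply KCL at each of the 5 non-ground nodes and solve the resulting linear system.
Node n1: branches {R2, I1, R5, R11, R12, R13, L3} → V_1 = -2.612+1.785j
Node n2: branches {R3, R4, R6, R8, R10, R12, V2} → V_2 = 2.403+0.1463j
Node n3: branches {R1, R2, C1, R5, L2, R7, L3, V1} → V_3 = -1.497+0.1463j
Node n4: branches {I1, R4, C1, L1, L2, R7, R8, R9, R11, R13} → V_4 = 4.934+6.847j
Node n5: branches {R9, R10, I2, R14, V1, V2} → V_5 = 19.00+0.1463j
Source currents: i(V1)=-11.84+6.034j, i(V2)=-0.1905-0.4964j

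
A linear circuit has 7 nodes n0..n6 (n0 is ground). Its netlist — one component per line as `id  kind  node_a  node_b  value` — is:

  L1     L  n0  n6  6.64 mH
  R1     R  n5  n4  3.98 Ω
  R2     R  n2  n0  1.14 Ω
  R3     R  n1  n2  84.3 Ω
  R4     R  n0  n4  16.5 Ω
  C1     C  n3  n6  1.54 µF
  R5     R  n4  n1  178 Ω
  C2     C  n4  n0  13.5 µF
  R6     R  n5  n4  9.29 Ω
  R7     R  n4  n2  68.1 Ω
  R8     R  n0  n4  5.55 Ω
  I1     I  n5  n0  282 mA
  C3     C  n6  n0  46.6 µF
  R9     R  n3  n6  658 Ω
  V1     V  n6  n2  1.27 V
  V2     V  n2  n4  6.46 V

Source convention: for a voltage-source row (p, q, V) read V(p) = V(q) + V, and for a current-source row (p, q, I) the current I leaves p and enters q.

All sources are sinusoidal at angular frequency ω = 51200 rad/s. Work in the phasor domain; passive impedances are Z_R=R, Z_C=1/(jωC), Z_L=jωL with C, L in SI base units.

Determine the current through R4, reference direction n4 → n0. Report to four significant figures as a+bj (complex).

MNA unknowns: 6 node voltages V₁..V_6 plus 2 source currents (V1, V2)
L1: Y=0.000-0.002941j on G[0,6]
R1: Y=0.2513+0.000j on G[5,4]
R2: Y=0.8772+0.000j on G[2,0]
R3: Y=0.01186+0.000j on G[1,2]
R4: Y=0.06061+0.000j on G[0,4]
C1: Y=0.000+0.07885j on G[3,6]
R5: Y=0.005618+0.000j on G[4,1]
C2: Y=0.000+0.6912j on G[4,0]
R6: Y=0.1076+0.000j on G[5,4]
R7: Y=0.01468+0.000j on G[4,2]
R8: Y=0.1802+0.000j on G[0,4]
I1: z[5]−=0.282, z[0]+=0.282
C3: Y=0.000+2.386j on G[6,0]
R9: Y=0.001520+0.000j on G[3,6]
V1: row V6−V2=1.27, i_V1 at 6,2
V2: row V2−V4=6.46, i_V2 at 2,4
solve → V1=-1.530-0.2155j, V2=0.5464-0.2155j, V3=1.816-0.2155j, V4=-5.914-0.2155j, V5=-6.699-0.2155j, V6=1.816-0.2155j
aux → i_V1=-0.5136-4.328j, i_V2=-1.112-4.139j

-0.3584-0.01306j A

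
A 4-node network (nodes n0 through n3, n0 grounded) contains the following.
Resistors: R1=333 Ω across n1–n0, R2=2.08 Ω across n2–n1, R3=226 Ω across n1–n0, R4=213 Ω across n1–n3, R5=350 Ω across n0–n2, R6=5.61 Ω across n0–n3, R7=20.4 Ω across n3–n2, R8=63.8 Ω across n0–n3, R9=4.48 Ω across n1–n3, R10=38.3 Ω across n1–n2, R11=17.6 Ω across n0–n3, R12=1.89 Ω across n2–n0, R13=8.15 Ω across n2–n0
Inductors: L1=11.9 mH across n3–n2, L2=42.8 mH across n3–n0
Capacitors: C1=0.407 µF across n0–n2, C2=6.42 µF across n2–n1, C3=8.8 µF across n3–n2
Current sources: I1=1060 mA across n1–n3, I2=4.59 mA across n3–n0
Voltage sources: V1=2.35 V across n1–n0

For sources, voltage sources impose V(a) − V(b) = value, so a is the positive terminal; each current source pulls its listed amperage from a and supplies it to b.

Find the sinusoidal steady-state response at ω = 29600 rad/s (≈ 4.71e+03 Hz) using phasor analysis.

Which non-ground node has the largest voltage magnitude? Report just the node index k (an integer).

3

Element admittances at ω=29600 rad/s:
  Y(R1) = 0.003003+0.000j S between n1,n0
  Y(L1) = 0.000-0.002839j S between n3,n2
  Y(C1) = 0.000+0.01205j S between n0,n2
  Y(R2) = 0.4808+0.000j S between n2,n1
  Y(R3) = 0.004425+0.000j S between n1,n0
  Y(R4) = 0.004695+0.000j S between n1,n3
  Y(C2) = 0.000+0.1900j S between n2,n1
  Y(R5) = 0.002857+0.000j S between n0,n2
  I1: injects 1.06 A into n3 (from n1)
  Y(R6) = 0.1783+0.000j S between n0,n3
  Y(R7) = 0.04902+0.000j S between n3,n2
  Y(R8) = 0.01567+0.000j S between n0,n3
  Y(R9) = 0.2232+0.000j S between n1,n3
  Y(R10) = 0.02611+0.000j S between n1,n2
  Y(R11) = 0.05682+0.000j S between n0,n3
  Y(R12) = 0.5291+0.000j S between n2,n0
  Y(R13) = 0.1227+0.000j S between n2,n0
  Y(L2) = 0.000-0.0007893j S between n3,n0
  I2: injects 0.00459 A into n0 (from n3)
  Y(C3) = 0.000+0.2605j S between n3,n2
  V1: constraint V(n1)−V(n0) = 2.35
Assemble and solve the 4×4 MNA system:
  V(n1)=2.350+0.000j  V(n2)=1.367+0.3925j  V(n3)=2.662-0.5921j
  i(V1)=-1.579-0.1228j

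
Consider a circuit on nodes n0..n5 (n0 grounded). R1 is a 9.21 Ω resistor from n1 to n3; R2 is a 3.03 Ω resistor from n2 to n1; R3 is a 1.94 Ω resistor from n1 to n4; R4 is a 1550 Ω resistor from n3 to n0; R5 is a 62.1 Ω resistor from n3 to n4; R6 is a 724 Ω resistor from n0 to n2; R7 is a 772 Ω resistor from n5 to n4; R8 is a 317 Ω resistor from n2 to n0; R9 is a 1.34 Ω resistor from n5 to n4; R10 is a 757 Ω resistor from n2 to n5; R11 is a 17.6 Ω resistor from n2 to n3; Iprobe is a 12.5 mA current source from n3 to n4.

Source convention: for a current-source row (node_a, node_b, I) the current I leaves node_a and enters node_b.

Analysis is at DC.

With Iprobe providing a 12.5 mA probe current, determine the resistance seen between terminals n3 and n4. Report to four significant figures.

Element admittances at DC:
  Y(R1) = 0.1086 S between n1,n3
  Y(R2) = 0.3300 S between n2,n1
  Y(R3) = 0.5155 S between n1,n4
  Y(R4) = 0.0006452 S between n3,n0
  Y(R5) = 0.01610 S between n3,n4
  Y(R6) = 0.001381 S between n0,n2
  Y(R7) = 0.001295 S between n5,n4
  Y(R8) = 0.003155 S between n2,n0
  Y(R9) = 0.7463 S between n5,n4
  Y(R10) = 0.001321 S between n2,n5
  Y(R11) = 0.05682 S between n2,n3
  Iprobe: injects 0.0125 A into n4 (from n3)
Assemble and solve the 5×5 MNA system:
  V(n1)=0.01770  V(n2)=0.007440  V(n3)=-0.05230  V(n4)=0.03902  V(n5)=0.03896

R_eq = 7.306 Ω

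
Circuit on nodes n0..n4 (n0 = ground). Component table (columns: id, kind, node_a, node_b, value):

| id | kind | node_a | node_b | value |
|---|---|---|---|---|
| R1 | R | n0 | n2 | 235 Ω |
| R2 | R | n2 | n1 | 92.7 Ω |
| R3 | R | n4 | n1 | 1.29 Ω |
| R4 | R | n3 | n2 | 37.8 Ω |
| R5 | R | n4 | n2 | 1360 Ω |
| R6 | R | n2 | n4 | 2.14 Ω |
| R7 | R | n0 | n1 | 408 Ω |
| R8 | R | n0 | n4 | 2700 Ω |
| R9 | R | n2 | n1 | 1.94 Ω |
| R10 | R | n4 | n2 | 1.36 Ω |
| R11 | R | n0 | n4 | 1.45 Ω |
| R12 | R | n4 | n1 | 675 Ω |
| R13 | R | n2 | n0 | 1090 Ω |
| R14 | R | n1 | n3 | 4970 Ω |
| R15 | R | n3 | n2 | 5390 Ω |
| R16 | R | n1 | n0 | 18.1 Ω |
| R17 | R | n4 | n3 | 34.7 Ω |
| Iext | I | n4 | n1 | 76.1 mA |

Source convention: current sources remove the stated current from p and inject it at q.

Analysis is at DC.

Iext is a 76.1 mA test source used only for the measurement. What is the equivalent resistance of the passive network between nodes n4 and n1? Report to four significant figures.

R_eq = 0.8349 Ω

Element admittances at DC:
  Y(R1) = 0.004255 S between n0,n2
  Y(R2) = 0.01079 S between n2,n1
  Y(R3) = 0.7752 S between n4,n1
  Y(R4) = 0.02646 S between n3,n2
  Y(R5) = 0.0007353 S between n4,n2
  Y(R6) = 0.4673 S between n2,n4
  Y(R7) = 0.002451 S between n0,n1
  Y(R8) = 0.0003704 S between n0,n4
  Y(R9) = 0.5155 S between n2,n1
  Y(R10) = 0.7353 S between n4,n2
  Y(R11) = 0.6897 S between n0,n4
  Y(R12) = 0.001481 S between n4,n1
  Y(R13) = 0.0009174 S between n2,n0
  Y(R14) = 0.0002012 S between n1,n3
  Y(R15) = 0.0001855 S between n3,n2
  Y(R16) = 0.05525 S between n1,n0
  Y(R17) = 0.02882 S between n4,n3
  Iext: injects 0.0761 A into n1 (from n4)
Assemble and solve the 4×4 MNA system:
  V(n1)=0.05854  V(n2)=0.01414  V(n3)=0.004390  V(n4)=-0.005001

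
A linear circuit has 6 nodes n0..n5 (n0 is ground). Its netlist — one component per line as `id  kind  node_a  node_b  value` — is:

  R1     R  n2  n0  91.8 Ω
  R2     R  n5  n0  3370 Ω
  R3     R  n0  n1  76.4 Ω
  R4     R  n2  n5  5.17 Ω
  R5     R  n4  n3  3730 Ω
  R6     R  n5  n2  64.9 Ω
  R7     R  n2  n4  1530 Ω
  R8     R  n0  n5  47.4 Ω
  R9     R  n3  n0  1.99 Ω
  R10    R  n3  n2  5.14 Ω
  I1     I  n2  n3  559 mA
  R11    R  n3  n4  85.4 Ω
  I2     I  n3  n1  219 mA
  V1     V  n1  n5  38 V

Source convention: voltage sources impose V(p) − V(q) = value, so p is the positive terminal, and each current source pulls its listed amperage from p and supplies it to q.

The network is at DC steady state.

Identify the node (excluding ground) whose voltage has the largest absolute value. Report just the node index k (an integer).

1

Element admittances at DC:
  Y(R1) = 0.01089 S between n2,n0
  Y(R2) = 0.0002967 S between n5,n0
  Y(R3) = 0.01309 S between n0,n1
  Y(R4) = 0.1934 S between n2,n5
  Y(R5) = 0.0002681 S between n4,n3
  Y(R6) = 0.01541 S between n5,n2
  Y(R7) = 0.0006536 S between n2,n4
  Y(R8) = 0.02110 S between n0,n5
  Y(R9) = 0.5025 S between n3,n0
  Y(R10) = 0.1946 S between n3,n2
  I1: injects 0.559 A into n3 (from n2)
  Y(R11) = 0.01171 S between n3,n4
  I2: injects 0.219 A into n1 (from n3)
  V1: constraint V(n1)−V(n5) = 38
Assemble and solve the 6×6 MNA system:
  V(n1)=33.52  V(n2)=-3.882  V(n3)=-0.5985  V(n4)=-0.7684  V(n5)=-4.476
  i(V1)=-0.2198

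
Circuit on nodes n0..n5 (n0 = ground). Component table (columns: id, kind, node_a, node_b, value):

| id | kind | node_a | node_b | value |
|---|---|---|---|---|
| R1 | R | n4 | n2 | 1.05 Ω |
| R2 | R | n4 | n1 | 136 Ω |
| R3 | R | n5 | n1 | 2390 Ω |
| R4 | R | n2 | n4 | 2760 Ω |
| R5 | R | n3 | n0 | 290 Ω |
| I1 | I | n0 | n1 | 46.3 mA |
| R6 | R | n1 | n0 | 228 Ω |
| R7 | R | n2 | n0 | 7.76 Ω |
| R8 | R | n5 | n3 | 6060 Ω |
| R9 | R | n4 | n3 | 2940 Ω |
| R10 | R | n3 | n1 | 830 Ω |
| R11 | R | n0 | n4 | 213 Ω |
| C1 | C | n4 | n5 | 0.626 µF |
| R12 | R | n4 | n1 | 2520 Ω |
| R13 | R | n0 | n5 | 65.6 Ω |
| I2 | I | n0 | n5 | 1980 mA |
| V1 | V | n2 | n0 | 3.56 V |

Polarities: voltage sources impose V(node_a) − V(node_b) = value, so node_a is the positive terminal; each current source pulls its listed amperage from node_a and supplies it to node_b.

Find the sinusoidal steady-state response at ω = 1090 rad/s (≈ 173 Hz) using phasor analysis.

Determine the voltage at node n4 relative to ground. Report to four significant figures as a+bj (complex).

Element admittances at ω=1090 rad/s:
  Y(R1) = 0.9524+0.000j S between n4,n2
  Y(R2) = 0.007353+0.000j S between n4,n1
  Y(R3) = 0.0004184+0.000j S between n5,n1
  Y(R4) = 0.0003623+0.000j S between n2,n4
  Y(R5) = 0.003448+0.000j S between n3,n0
  I1: injects 0.0463 A into n1 (from n0)
  Y(R6) = 0.004386+0.000j S between n1,n0
  Y(R7) = 0.1289+0.000j S between n2,n0
  Y(R8) = 0.0001650+0.000j S between n5,n3
  Y(R9) = 0.0003401+0.000j S between n4,n3
  Y(R10) = 0.001205+0.000j S between n3,n1
  Y(R11) = 0.004695+0.000j S between n0,n4
  Y(C1) = 0.000+0.0006823j S between n4,n5
  Y(R12) = 0.0003968+0.000j S between n4,n1
  Y(R13) = 0.01524+0.000j S between n0,n5
  I2: injects 1.98 A into n5 (from n0)
  V1: constraint V(n2)−V(n0) = 3.56
Assemble and solve the 6×6 MNA system:
  V(n1)=9.770-0.1286j  V(n2)=3.560+0.000j  V(n3)=6.524-0.1923j  V(n4)=3.597+0.08483j  V(n5)=125.2-5.248j
  i(V1)=-0.4232+0.08083j

3.597+0.08483j V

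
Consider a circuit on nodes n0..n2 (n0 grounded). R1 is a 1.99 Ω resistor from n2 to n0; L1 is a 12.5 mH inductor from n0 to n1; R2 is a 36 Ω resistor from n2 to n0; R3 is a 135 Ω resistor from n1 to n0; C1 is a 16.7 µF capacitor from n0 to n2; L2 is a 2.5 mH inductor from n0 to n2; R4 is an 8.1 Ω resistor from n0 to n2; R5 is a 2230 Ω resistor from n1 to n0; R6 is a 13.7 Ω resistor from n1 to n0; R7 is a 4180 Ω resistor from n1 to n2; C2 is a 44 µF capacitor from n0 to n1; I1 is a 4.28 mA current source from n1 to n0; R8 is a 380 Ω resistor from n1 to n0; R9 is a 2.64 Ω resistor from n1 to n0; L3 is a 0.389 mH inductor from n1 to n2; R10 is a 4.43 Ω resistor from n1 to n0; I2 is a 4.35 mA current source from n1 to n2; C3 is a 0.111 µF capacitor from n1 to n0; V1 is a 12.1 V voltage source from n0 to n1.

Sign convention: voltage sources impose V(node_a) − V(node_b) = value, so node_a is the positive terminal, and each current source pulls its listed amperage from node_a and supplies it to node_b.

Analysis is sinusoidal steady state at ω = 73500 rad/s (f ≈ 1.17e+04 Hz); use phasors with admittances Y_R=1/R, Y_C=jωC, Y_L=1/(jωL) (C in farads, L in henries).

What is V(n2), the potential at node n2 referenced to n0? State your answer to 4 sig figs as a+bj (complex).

MNA unknowns: 2 node voltages V₁..V_2 plus 1 source current (V1)
R1: Y=0.5025+0.000j on G[2,0]
L1: Y=0.000-0.001088j on G[0,1]
R2: Y=0.02778+0.000j on G[2,0]
R3: Y=0.007407+0.000j on G[1,0]
C1: Y=0.000+1.227j on G[0,2]
L2: Y=0.000-0.005442j on G[0,2]
R4: Y=0.1235+0.000j on G[0,2]
R5: Y=0.0004484+0.000j on G[1,0]
R6: Y=0.07299+0.000j on G[1,0]
R7: Y=0.0002392+0.000j on G[1,2]
C2: Y=0.000+3.234j on G[0,1]
I1: z[1]−=0.00428, z[0]+=0.00428
R8: Y=0.002632+0.000j on G[1,0]
R9: Y=0.3788+0.000j on G[1,0]
L3: Y=0.000-0.03498j on G[1,2]
R10: Y=0.2257+0.000j on G[1,0]
I2: z[1]−=0.00435, z[2]+=0.00435
C3: Y=0.000+0.008159j on G[1,0]
V1: row V0−V1=12.1, i_V1 at 0,1
solve → V1=-12.10+0.000j, V2=0.2740+0.1497j
aux → i_V1=-8.324-38.78j

0.2740+0.1497j V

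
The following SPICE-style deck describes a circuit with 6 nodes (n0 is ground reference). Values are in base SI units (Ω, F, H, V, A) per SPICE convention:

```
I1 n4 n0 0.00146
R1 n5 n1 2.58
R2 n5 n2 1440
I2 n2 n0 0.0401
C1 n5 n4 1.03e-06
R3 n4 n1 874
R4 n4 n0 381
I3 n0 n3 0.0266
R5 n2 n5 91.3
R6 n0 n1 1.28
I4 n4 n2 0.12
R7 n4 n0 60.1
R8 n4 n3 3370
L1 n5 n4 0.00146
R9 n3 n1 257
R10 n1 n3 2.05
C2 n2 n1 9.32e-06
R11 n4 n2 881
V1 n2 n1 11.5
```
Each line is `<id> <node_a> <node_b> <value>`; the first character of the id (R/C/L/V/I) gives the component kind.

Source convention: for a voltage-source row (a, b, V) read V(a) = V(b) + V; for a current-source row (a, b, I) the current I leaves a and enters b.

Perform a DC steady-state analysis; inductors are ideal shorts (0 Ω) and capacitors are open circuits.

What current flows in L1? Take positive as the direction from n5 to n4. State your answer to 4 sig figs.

0.1093 A

Apply KCL at each of the 5 non-ground nodes and solve the resulting linear system.
Node n1: branches {R1, R3, R6, R9, R10, C2, V1} → V_1 = -0.02017
Node n2: branches {R2, I2, R5, I4, C2, R11, V1} → V_2 = 11.48
Node n3: branches {I3, R8, R9, R10} → V_3 = 0.03393
Node n4: branches {I1, C1, R3, R4, I4, R7, R8, L1, R11} → V_4 = 0.04144
Node n5: branches {R1, R2, C1, R5, L1} → V_5 = 0.04144
Source currents: i(L1)=0.1093, i(V1)=-0.06631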